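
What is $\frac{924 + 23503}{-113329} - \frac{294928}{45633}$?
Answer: $- \frac{34538572603}{5171542257} \approx -6.6786$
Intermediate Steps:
$\frac{924 + 23503}{-113329} - \frac{294928}{45633} = 24427 \left(- \frac{1}{113329}\right) - \frac{294928}{45633} = - \frac{24427}{113329} - \frac{294928}{45633} = - \frac{34538572603}{5171542257}$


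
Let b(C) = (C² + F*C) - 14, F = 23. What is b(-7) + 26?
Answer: -100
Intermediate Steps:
b(C) = -14 + C² + 23*C (b(C) = (C² + 23*C) - 14 = -14 + C² + 23*C)
b(-7) + 26 = (-14 + (-7)² + 23*(-7)) + 26 = (-14 + 49 - 161) + 26 = -126 + 26 = -100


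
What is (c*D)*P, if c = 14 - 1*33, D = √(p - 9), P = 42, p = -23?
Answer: -3192*I*√2 ≈ -4514.2*I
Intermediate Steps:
D = 4*I*√2 (D = √(-23 - 9) = √(-32) = 4*I*√2 ≈ 5.6569*I)
c = -19 (c = 14 - 33 = -19)
(c*D)*P = -76*I*√2*42 = -3192*I*√2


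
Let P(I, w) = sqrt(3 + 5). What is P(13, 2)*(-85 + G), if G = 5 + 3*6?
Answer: -124*sqrt(2) ≈ -175.36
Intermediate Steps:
P(I, w) = 2*sqrt(2) (P(I, w) = sqrt(8) = 2*sqrt(2))
G = 23 (G = 5 + 18 = 23)
P(13, 2)*(-85 + G) = (2*sqrt(2))*(-85 + 23) = (2*sqrt(2))*(-62) = -124*sqrt(2)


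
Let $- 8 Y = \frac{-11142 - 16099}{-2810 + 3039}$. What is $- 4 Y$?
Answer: $- \frac{27241}{458} \approx -59.478$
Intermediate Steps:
$Y = \frac{27241}{1832}$ ($Y = - \frac{\left(-11142 - 16099\right) \frac{1}{-2810 + 3039}}{8} = - \frac{\left(-27241\right) \frac{1}{229}}{8} = \left(- \frac{1}{8}\right) \left(- \frac{27241}{229}\right) = \frac{27241}{1832} \approx 14.87$)
$- 4 Y = \left(-4\right) \frac{27241}{1832} = - \frac{27241}{458}$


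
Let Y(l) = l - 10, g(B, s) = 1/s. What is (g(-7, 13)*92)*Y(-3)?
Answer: -92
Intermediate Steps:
Y(l) = -10 + l
(g(-7, 13)*92)*Y(-3) = (92/13)*(-10 - 3) = ((1/13)*92)*(-13) = (92/13)*(-13) = -92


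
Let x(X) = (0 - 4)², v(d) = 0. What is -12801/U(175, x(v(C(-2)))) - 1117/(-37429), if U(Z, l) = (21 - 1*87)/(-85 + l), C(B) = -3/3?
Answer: -11019933893/823438 ≈ -13383.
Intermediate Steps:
C(B) = -1 (C(B) = -3*⅓ = -1)
x(X) = 16 (x(X) = (-4)² = 16)
U(Z, l) = -66/(-85 + l) (U(Z, l) = (21 - 87)/(-85 + l) = -66/(-85 + l))
-12801/U(175, x(v(C(-2)))) - 1117/(-37429) = -12801/((-66/(-85 + 16))) - 1117/(-37429) = -12801/((-66/(-69))) - 1117*(-1/37429) = -12801/((-66*(-1/69))) + 1117/37429 = -12801/22/23 + 1117/37429 = -12801*23/22 + 1117/37429 = -294423/22 + 1117/37429 = -11019933893/823438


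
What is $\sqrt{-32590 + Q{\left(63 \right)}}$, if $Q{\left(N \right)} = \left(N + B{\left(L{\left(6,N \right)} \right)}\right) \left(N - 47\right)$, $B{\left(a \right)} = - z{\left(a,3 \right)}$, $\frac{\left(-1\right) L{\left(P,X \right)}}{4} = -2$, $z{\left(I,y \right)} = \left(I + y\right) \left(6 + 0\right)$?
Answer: $i \sqrt{32638} \approx 180.66 i$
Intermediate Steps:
$z{\left(I,y \right)} = 6 I + 6 y$ ($z{\left(I,y \right)} = \left(I + y\right) 6 = 6 I + 6 y$)
$L{\left(P,X \right)} = 8$ ($L{\left(P,X \right)} = \left(-4\right) \left(-2\right) = 8$)
$B{\left(a \right)} = -18 - 6 a$ ($B{\left(a \right)} = - (6 a + 6 \cdot 3) = - (6 a + 18) = - (18 + 6 a) = -18 - 6 a$)
$Q{\left(N \right)} = \left(-66 + N\right) \left(-47 + N\right)$ ($Q{\left(N \right)} = \left(N - 66\right) \left(N - 47\right) = \left(N - 66\right) \left(-47 + N\right) = \left(-66 + N\right) \left(-47 + N\right)$)
$\sqrt{-32590 + Q{\left(63 \right)}} = \sqrt{-32590 + \left(3102 + 63^{2} - 7119\right)} = \sqrt{-32590 + \left(3102 + 3969 - 7119\right)} = \sqrt{-32590 - 48} = \sqrt{-32638} = i \sqrt{32638}$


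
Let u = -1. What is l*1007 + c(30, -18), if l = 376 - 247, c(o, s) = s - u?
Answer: 129886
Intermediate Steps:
c(o, s) = 1 + s (c(o, s) = s - 1*(-1) = s + 1 = 1 + s)
l = 129
l*1007 + c(30, -18) = 129*1007 + (1 - 18) = 129903 - 17 = 129886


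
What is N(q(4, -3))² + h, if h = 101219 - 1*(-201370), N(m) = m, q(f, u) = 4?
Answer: 302605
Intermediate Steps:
h = 302589 (h = 101219 + 201370 = 302589)
N(q(4, -3))² + h = 4² + 302589 = 16 + 302589 = 302605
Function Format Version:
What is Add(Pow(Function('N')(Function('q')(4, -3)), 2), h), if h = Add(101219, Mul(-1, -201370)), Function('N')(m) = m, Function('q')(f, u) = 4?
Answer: 302605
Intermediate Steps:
h = 302589 (h = Add(101219, 201370) = 302589)
Add(Pow(Function('N')(Function('q')(4, -3)), 2), h) = Add(Pow(4, 2), 302589) = Add(16, 302589) = 302605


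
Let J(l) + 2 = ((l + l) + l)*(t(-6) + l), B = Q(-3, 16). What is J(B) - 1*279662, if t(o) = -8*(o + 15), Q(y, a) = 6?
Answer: -280852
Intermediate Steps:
B = 6
t(o) = -120 - 8*o (t(o) = -8*(15 + o) = -120 - 8*o)
J(l) = -2 + 3*l*(-72 + l) (J(l) = -2 + ((l + l) + l)*((-120 - 8*(-6)) + l) = -2 + (2*l + l)*((-120 + 48) + l) = -2 + (3*l)*(-72 + l) = -2 + 3*l*(-72 + l))
J(B) - 1*279662 = (-2 - 216*6 + 3*6²) - 1*279662 = (-2 - 1296 + 3*36) - 279662 = (-2 - 1296 + 108) - 279662 = -1190 - 279662 = -280852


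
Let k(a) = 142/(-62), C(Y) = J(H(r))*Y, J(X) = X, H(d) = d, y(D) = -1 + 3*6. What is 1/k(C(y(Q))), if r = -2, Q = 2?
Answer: -31/71 ≈ -0.43662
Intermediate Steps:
y(D) = 17 (y(D) = -1 + 18 = 17)
C(Y) = -2*Y
k(a) = -71/31 (k(a) = 142*(-1/62) = -71/31)
1/k(C(y(Q))) = 1/(-71/31) = -31/71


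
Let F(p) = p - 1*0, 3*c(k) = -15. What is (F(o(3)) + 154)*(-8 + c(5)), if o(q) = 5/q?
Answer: -6071/3 ≈ -2023.7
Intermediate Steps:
c(k) = -5 (c(k) = (⅓)*(-15) = -5)
F(p) = p (F(p) = p + 0 = p)
(F(o(3)) + 154)*(-8 + c(5)) = (5/3 + 154)*(-8 - 5) = (5*(⅓) + 154)*(-13) = (5/3 + 154)*(-13) = (467/3)*(-13) = -6071/3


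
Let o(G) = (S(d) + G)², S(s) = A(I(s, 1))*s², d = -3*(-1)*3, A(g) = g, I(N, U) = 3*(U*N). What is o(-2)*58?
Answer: 276905050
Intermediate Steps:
I(N, U) = 3*N*U (I(N, U) = 3*(N*U) = 3*N*U)
d = 9 (d = 3*3 = 9)
S(s) = 3*s³ (S(s) = (3*s*1)*s² = (3*s)*s² = 3*s³)
o(G) = (2187 + G)² (o(G) = (3*9³ + G)² = (3*729 + G)² = (2187 + G)²)
o(-2)*58 = (2187 - 2)²*58 = 2185²*58 = 4774225*58 = 276905050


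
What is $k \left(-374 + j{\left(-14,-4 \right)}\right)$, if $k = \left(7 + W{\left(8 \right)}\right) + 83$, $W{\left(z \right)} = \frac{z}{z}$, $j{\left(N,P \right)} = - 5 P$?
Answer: $-32214$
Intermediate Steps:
$W{\left(z \right)} = 1$
$k = 91$ ($k = \left(7 + 1\right) + 83 = 8 + 83 = 91$)
$k \left(-374 + j{\left(-14,-4 \right)}\right) = 91 \left(-374 - -20\right) = 91 \left(-374 + 20\right) = 91 \left(-354\right) = -32214$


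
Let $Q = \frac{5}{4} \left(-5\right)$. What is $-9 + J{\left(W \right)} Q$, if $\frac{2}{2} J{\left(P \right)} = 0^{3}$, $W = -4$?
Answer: $-9$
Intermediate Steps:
$Q = - \frac{25}{4}$ ($Q = 5 \cdot \frac{1}{4} \left(-5\right) = \frac{5}{4} \left(-5\right) = - \frac{25}{4} \approx -6.25$)
$J{\left(P \right)} = 0$ ($J{\left(P \right)} = 0^{3} = 0$)
$-9 + J{\left(W \right)} Q = -9 + 0 \left(- \frac{25}{4}\right) = -9 + 0 = -9$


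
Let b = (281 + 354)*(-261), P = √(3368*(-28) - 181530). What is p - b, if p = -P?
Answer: 165735 - 103*I*√26 ≈ 1.6574e+5 - 525.2*I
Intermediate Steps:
P = 103*I*√26 (P = √(-94304 - 181530) = √(-275834) = 103*I*√26 ≈ 525.2*I)
b = -165735 (b = 635*(-261) = -165735)
p = -103*I*√26 ≈ -525.2*I
p - b = -103*I*√26 - 1*(-165735) = -103*I*√26 + 165735 = 165735 - 103*I*√26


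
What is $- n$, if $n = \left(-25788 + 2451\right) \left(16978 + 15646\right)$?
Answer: $761346288$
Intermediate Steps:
$n = -761346288$ ($n = \left(-23337\right) 32624 = -761346288$)
$- n = \left(-1\right) \left(-761346288\right) = 761346288$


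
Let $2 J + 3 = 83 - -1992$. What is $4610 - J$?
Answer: $3574$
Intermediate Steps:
$J = 1036$ ($J = - \frac{3}{2} + \frac{83 - -1992}{2} = - \frac{3}{2} + \frac{83 + 1992}{2} = - \frac{3}{2} + \frac{1}{2} \cdot 2075 = - \frac{3}{2} + \frac{2075}{2} = 1036$)
$4610 - J = 4610 - 1036 = 3574$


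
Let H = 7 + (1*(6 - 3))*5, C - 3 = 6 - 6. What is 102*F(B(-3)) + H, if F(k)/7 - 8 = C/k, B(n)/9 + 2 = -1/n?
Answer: 27956/5 ≈ 5591.2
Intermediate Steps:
B(n) = -18 - 9/n (B(n) = -18 + 9*(-1/n) = -18 - 9/n)
C = 3 (C = 3 + (6 - 6) = 3 + 0 = 3)
F(k) = 56 + 21/k (F(k) = 56 + 7*(3/k) = 56 + 21/k)
H = 22 (H = 7 + (1*3)*5 = 7 + 3*5 = 7 + 15 = 22)
102*F(B(-3)) + H = 102*(56 + 21/(-18 - 9/(-3))) + 22 = 102*(56 + 21/(-18 - 9*(-1/3))) + 22 = 102*(56 + 21/(-18 + 3)) + 22 = 102*(56 + 21/(-15)) + 22 = 102*(56 + 21*(-1/15)) + 22 = 102*(56 - 7/5) + 22 = 102*(273/5) + 22 = 27846/5 + 22 = 27956/5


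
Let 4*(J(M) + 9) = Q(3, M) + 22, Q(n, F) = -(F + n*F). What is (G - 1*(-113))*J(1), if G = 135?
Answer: -1116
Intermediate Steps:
Q(n, F) = -F - F*n (Q(n, F) = -(F + F*n) = -F - F*n)
J(M) = -7/2 - M (J(M) = -9 + (-M*(1 + 3) + 22)/4 = -9 + (-1*M*4 + 22)/4 = -9 + (-4*M + 22)/4 = -9 + (22 - 4*M)/4 = -9 + (11/2 - M) = -7/2 - M)
(G - 1*(-113))*J(1) = (135 - 1*(-113))*(-7/2 - 1*1) = (135 + 113)*(-7/2 - 1) = 248*(-9/2) = -1116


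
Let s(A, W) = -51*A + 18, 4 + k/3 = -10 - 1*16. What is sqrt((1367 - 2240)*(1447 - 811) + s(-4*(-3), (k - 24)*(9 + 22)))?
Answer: 9*I*sqrt(6862) ≈ 745.54*I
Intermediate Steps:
k = -90 (k = -12 + 3*(-10 - 1*16) = -12 + 3*(-10 - 16) = -12 + 3*(-26) = -12 - 78 = -90)
s(A, W) = 18 - 51*A
sqrt((1367 - 2240)*(1447 - 811) + s(-4*(-3), (k - 24)*(9 + 22))) = sqrt((1367 - 2240)*(1447 - 811) + (18 - (-204)*(-3))) = sqrt(-873*636 + (18 - 51*12)) = sqrt(-555228 + (18 - 612)) = sqrt(-555228 - 594) = sqrt(-555822) = 9*I*sqrt(6862)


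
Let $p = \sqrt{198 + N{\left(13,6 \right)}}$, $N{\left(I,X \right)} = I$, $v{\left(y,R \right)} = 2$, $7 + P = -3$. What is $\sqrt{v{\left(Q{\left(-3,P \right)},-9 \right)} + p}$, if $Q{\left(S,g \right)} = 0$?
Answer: $\sqrt{2 + \sqrt{211}} \approx 4.0652$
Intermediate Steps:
$P = -10$ ($P = -7 - 3 = -10$)
$p = \sqrt{211}$ ($p = \sqrt{198 + 13} = \sqrt{211} \approx 14.526$)
$\sqrt{v{\left(Q{\left(-3,P \right)},-9 \right)} + p} = \sqrt{2 + \sqrt{211}}$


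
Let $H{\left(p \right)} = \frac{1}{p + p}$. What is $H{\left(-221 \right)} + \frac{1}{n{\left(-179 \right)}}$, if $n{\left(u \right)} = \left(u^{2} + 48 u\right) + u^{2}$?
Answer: $- \frac{13762}{6131645} \approx -0.0022444$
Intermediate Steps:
$H{\left(p \right)} = \frac{1}{2 p}$
$n{\left(u \right)} = 2 u^{2} + 48 u$
$H{\left(-221 \right)} + \frac{1}{n{\left(-179 \right)}} = \frac{1}{2 \left(-221\right)} + \frac{1}{2 \left(-179\right) \left(24 - 179\right)} = \frac{1}{2} \left(- \frac{1}{221}\right) + \frac{1}{2 \left(-179\right) \left(-155\right)} = - \frac{1}{442} + \frac{1}{55490} = - \frac{13762}{6131645}$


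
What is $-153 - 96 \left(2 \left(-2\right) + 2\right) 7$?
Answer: $1191$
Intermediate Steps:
$-153 - 96 \left(2 \left(-2\right) + 2\right) 7 = -153 - 96 \left(-4 + 2\right) 7 = -153 - 96 \left(\left(-2\right) 7\right) = -153 - -1344 = -153 + 1344 = 1191$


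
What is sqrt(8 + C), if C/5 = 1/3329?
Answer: sqrt(88674573)/3329 ≈ 2.8287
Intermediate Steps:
C = 5/3329 ≈ 0.0015020
sqrt(8 + C) = sqrt(8 + 5/3329) = sqrt(26637/3329) = sqrt(88674573)/3329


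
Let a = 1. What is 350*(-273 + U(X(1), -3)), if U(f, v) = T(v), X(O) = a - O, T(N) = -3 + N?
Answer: -97650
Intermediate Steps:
X(O) = 1 - O
U(f, v) = -3 + v
350*(-273 + U(X(1), -3)) = 350*(-273 + (-3 - 3)) = 350*(-273 - 6) = 350*(-279) = -97650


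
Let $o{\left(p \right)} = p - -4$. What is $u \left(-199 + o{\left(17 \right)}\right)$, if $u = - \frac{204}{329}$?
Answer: $\frac{36312}{329} \approx 110.37$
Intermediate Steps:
$u = - \frac{204}{329}$ ($u = \left(-204\right) \frac{1}{329} = - \frac{204}{329} \approx -0.62006$)
$o{\left(p \right)} = 4 + p$ ($o{\left(p \right)} = p + 4 = 4 + p$)
$u \left(-199 + o{\left(17 \right)}\right) = - \frac{204 \left(-199 + \left(4 + 17\right)\right)}{329} = - \frac{204 \left(-199 + 21\right)}{329} = \left(- \frac{204}{329}\right) \left(-178\right) = \frac{36312}{329}$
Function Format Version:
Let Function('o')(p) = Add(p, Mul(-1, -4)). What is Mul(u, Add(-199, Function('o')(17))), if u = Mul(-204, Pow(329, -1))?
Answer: Rational(36312, 329) ≈ 110.37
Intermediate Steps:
u = Rational(-204, 329) (u = Mul(-204, Rational(1, 329)) = Rational(-204, 329) ≈ -0.62006)
Function('o')(p) = Add(4, p) (Function('o')(p) = Add(p, 4) = Add(4, p))
Mul(u, Add(-199, Function('o')(17))) = Mul(Rational(-204, 329), Add(-199, Add(4, 17))) = Mul(Rational(-204, 329), Add(-199, 21)) = Mul(Rational(-204, 329), -178) = Rational(36312, 329)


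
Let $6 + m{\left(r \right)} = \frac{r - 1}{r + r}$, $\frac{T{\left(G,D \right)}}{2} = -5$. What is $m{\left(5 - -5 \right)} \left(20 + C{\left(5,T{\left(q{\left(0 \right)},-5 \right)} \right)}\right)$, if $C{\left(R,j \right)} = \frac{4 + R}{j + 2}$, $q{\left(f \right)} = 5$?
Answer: $- \frac{16761}{160} \approx -104.76$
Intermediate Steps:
$T{\left(G,D \right)} = -10$ ($T{\left(G,D \right)} = 2 \left(-5\right) = -10$)
$C{\left(R,j \right)} = \frac{4 + R}{2 + j}$
$m{\left(r \right)} = -6 + \frac{-1 + r}{2 r}$ ($m{\left(r \right)} = -6 + \frac{r - 1}{r + r} = -6 + \frac{-1 + r}{2 r}$)
$m{\left(5 - -5 \right)} \left(20 + C{\left(5,T{\left(q{\left(0 \right)},-5 \right)} \right)}\right) = \frac{-1 - 11 \left(5 - -5\right)}{2 \left(5 - -5\right)} \left(20 + \frac{4 + 5}{2 - 10}\right) = \frac{-1 - 11 \left(5 + 5\right)}{2 \left(5 + 5\right)} \left(20 + \frac{1}{-8} \cdot 9\right) = \frac{-1 - 110}{2 \cdot 10} \left(20 - \frac{9}{8}\right) = \frac{1}{2} \cdot \frac{1}{10} \left(-1 - 110\right) \left(20 - \frac{9}{8}\right) = \frac{1}{2} \cdot \frac{1}{10} \left(-111\right) \frac{151}{8} = \left(- \frac{111}{20}\right) \frac{151}{8} = - \frac{16761}{160}$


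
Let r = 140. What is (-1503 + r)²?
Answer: 1857769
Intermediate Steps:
(-1503 + r)² = (-1503 + 140)² = (-1363)² = 1857769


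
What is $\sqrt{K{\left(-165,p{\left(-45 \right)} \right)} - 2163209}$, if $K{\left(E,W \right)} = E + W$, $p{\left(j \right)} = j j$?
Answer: $i \sqrt{2161349} \approx 1470.2 i$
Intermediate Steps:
$p{\left(j \right)} = j^{2}$
$\sqrt{K{\left(-165,p{\left(-45 \right)} \right)} - 2163209} = \sqrt{\left(-165 + \left(-45\right)^{2}\right) - 2163209} = \sqrt{\left(-165 + 2025\right) - 2163209} = \sqrt{1860 - 2163209} = \sqrt{-2161349} = i \sqrt{2161349}$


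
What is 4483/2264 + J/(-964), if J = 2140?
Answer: -130837/545624 ≈ -0.23979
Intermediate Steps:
4483/2264 + J/(-964) = 4483/2264 + 2140/(-964) = 4483*(1/2264) + 2140*(-1/964) = 4483/2264 - 535/241 = -130837/545624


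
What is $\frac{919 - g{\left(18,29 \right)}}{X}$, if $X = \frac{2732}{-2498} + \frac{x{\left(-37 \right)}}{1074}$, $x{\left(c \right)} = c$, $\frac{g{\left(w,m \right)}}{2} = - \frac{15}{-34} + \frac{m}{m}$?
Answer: $- \frac{20891368524}{25726049} \approx -812.07$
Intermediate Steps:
$g{\left(w,m \right)} = \frac{49}{17}$ ($g{\left(w,m \right)} = 2 \left(- \frac{15}{-34} + \frac{m}{m}\right) = 2 \left(\left(-15\right) \left(- \frac{1}{34}\right) + 1\right) = 2 \left(\frac{15}{34} + 1\right) = 2 \cdot \frac{49}{34} = \frac{49}{17}$)
$X = - \frac{1513297}{1341426}$ ($X = \frac{2732}{-2498} - \frac{37}{1074} = 2732 \left(- \frac{1}{2498}\right) - \frac{37}{1074} = - \frac{1366}{1249} - \frac{37}{1074} = - \frac{1513297}{1341426} \approx -1.1281$)
$\frac{919 - g{\left(18,29 \right)}}{X} = \frac{919 - \frac{49}{17}}{- \frac{1513297}{1341426}} = \left(919 - \frac{49}{17}\right) \left(- \frac{1341426}{1513297}\right) = \frac{15574}{17} \left(- \frac{1341426}{1513297}\right) = - \frac{20891368524}{25726049}$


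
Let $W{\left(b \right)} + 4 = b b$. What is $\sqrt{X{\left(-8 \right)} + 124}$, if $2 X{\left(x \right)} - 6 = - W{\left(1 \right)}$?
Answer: $\frac{\sqrt{514}}{2} \approx 11.336$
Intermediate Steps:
$W{\left(b \right)} = -4 + b^{2}$ ($W{\left(b \right)} = -4 + b b = -4 + b^{2}$)
$X{\left(x \right)} = \frac{9}{2}$ ($X{\left(x \right)} = 3 + \frac{\left(-1\right) \left(-4 + 1^{2}\right)}{2} = 3 + \frac{\left(-1\right) \left(-4 + 1\right)}{2} = 3 + \frac{\left(-1\right) \left(-3\right)}{2} = 3 + \frac{1}{2} \cdot 3 = 3 + \frac{3}{2} = \frac{9}{2}$)
$\sqrt{X{\left(-8 \right)} + 124} = \sqrt{\frac{9}{2} + 124} = \sqrt{\frac{257}{2}} = \frac{\sqrt{514}}{2}$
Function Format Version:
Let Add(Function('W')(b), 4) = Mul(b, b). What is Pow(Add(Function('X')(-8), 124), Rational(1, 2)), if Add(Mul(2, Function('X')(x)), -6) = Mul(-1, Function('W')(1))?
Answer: Mul(Rational(1, 2), Pow(514, Rational(1, 2))) ≈ 11.336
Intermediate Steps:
Function('W')(b) = Add(-4, Pow(b, 2)) (Function('W')(b) = Add(-4, Mul(b, b)) = Add(-4, Pow(b, 2)))
Function('X')(x) = Rational(9, 2) (Function('X')(x) = Add(3, Mul(Rational(1, 2), Mul(-1, Add(-4, Pow(1, 2))))) = Add(3, Mul(Rational(1, 2), Mul(-1, Add(-4, 1)))) = Add(3, Mul(Rational(1, 2), Mul(-1, -3))) = Add(3, Mul(Rational(1, 2), 3)) = Add(3, Rational(3, 2)) = Rational(9, 2))
Pow(Add(Function('X')(-8), 124), Rational(1, 2)) = Pow(Add(Rational(9, 2), 124), Rational(1, 2)) = Pow(Rational(257, 2), Rational(1, 2)) = Mul(Rational(1, 2), Pow(514, Rational(1, 2)))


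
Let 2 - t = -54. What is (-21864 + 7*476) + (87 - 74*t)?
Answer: -22589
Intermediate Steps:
t = 56 (t = 2 - 1*(-54) = 2 + 54 = 56)
(-21864 + 7*476) + (87 - 74*t) = (-21864 + 7*476) + (87 - 74*56) = (-21864 + 3332) + (87 - 4144) = -18532 - 4057 = -22589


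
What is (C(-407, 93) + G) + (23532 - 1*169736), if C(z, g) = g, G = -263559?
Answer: -409670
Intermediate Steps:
(C(-407, 93) + G) + (23532 - 1*169736) = (93 - 263559) + (23532 - 1*169736) = -263466 + (23532 - 169736) = -263466 - 146204 = -409670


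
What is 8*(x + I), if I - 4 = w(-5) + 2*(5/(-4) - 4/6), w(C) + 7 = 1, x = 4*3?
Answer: 148/3 ≈ 49.333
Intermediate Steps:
x = 12
w(C) = -6 (w(C) = -7 + 1 = -6)
I = -35/6 (I = 4 + (-6 + 2*(5/(-4) - 4/6)) = 4 + (-6 + 2*(5*(-1/4) - 4*1/6)) = 4 + (-6 + 2*(-5/4 - 2/3)) = 4 + (-6 + 2*(-23/12)) = 4 + (-6 - 23/6) = 4 - 59/6 = -35/6 ≈ -5.8333)
8*(x + I) = 8*(12 - 35/6) = 8*(37/6) = 148/3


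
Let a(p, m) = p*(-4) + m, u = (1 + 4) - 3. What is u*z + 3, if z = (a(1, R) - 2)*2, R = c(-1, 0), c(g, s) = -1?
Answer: -25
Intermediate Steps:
R = -1
u = 2 (u = 5 - 3 = 2)
a(p, m) = m - 4*p (a(p, m) = -4*p + m = m - 4*p)
z = -14 (z = ((-1 - 4*1) - 2)*2 = ((-1 - 4) - 2)*2 = (-5 - 2)*2 = -7*2 = -14)
u*z + 3 = 2*(-14) + 3 = -28 + 3 = -25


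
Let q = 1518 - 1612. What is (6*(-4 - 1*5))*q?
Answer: 5076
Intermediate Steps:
q = -94
(6*(-4 - 1*5))*q = (6*(-4 - 1*5))*(-94) = (6*(-4 - 5))*(-94) = (6*(-9))*(-94) = -54*(-94) = 5076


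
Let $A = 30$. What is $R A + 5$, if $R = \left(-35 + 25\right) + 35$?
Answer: $755$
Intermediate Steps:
$R = 25$ ($R = -10 + 35 = 25$)
$R A + 5 = 25 \cdot 30 + 5 = 750 + 5 = 755$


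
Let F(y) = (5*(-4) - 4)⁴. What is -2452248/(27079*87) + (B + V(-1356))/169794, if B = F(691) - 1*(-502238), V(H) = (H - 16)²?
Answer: 110798364973/7407650003 ≈ 14.957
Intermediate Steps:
F(y) = 331776 (F(y) = (-20 - 4)⁴ = (-24)⁴ = 331776)
V(H) = (-16 + H)²
B = 834014 (B = 331776 - 1*(-502238) = 331776 + 502238 = 834014)
-2452248/(27079*87) + (B + V(-1356))/169794 = -2452248/(27079*87) + (834014 + (-16 - 1356)²)/169794 = -2452248/2355873 + (834014 + (-1372)²)*(1/169794) = -2452248*1/2355873 + (834014 + 1882384)*(1/169794) = -817416/785291 + 2716398*(1/169794) = -817416/785291 + 150911/9433 = 110798364973/7407650003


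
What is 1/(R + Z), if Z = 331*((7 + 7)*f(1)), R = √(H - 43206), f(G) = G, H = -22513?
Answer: 4634/21539675 - I*√65719/21539675 ≈ 0.00021514 - 1.1902e-5*I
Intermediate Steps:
R = I*√65719 (R = √(-22513 - 43206) = √(-65719) = I*√65719 ≈ 256.36*I)
Z = 4634 (Z = 331*((7 + 7)*1) = 331*(14*1) = 331*14 = 4634)
1/(R + Z) = 1/(I*√65719 + 4634) = 1/(4634 + I*√65719)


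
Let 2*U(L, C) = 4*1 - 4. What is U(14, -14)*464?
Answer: 0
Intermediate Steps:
U(L, C) = 0 (U(L, C) = (4*1 - 4)/2 = (4 - 4)/2 = (1/2)*0 = 0)
U(14, -14)*464 = 0*464 = 0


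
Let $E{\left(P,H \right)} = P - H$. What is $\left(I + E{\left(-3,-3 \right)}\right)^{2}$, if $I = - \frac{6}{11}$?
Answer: $\frac{36}{121} \approx 0.29752$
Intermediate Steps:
$I = - \frac{6}{11}$ ($I = \left(-6\right) \frac{1}{11} = - \frac{6}{11} \approx -0.54545$)
$\left(I + E{\left(-3,-3 \right)}\right)^{2} = \left(- \frac{6}{11} - 0\right)^{2} = \left(- \frac{6}{11} + \left(-3 + 3\right)\right)^{2} = \left(- \frac{6}{11} + 0\right)^{2} = \left(- \frac{6}{11}\right)^{2} = \frac{36}{121}$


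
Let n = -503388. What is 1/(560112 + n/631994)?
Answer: 315997/176993459970 ≈ 1.7854e-6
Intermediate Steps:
1/(560112 + n/631994) = 1/(560112 - 503388/631994) = 1/(560112 - 503388*1/631994) = 1/(560112 - 251694/315997) = 1/(176993459970/315997) = 315997/176993459970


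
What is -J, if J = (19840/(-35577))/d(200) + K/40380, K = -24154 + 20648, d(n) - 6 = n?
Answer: 2208010781/24661620630 ≈ 0.089532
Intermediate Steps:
d(n) = 6 + n
K = -3506
J = -2208010781/24661620630 (J = (19840/(-35577))/(6 + 200) - 3506/40380 = (19840*(-1/35577))/206 - 3506*1/40380 = -19840/35577*1/206 - 1753/20190 = -9920/3664431 - 1753/20190 = -2208010781/24661620630 ≈ -0.089532)
-J = -1*(-2208010781/24661620630) = 2208010781/24661620630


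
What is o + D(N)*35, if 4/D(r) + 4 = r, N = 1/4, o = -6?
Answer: -130/3 ≈ -43.333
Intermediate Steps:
N = 1/4 ≈ 0.25000
D(r) = 4/(-4 + r)
o + D(N)*35 = -6 + (4/(-4 + 1/4))*35 = -6 + (4/(-15/4))*35 = -6 + (4*(-4/15))*35 = -6 - 16/15*35 = -6 - 112/3 = -130/3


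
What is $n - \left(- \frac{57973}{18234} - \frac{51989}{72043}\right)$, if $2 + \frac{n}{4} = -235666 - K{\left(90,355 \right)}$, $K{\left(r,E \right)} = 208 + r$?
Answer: $- \frac{1239884888051303}{1313632062} \approx -9.4386 \cdot 10^{5}$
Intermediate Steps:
$n = -943864$ ($n = -8 + 4 \left(-235666 - \left(208 + 90\right)\right) = -8 + 4 \left(-235666 - 298\right) = -8 + 4 \left(-235964\right) = -8 - 943856 = -943864$)
$n - \left(- \frac{57973}{18234} - \frac{51989}{72043}\right) = -943864 - \left(- \frac{57973}{18234} - \frac{51989}{72043}\right) = -943864 - - \frac{5124516265}{1313632062} = -943864 + \left(\frac{51989}{72043} + \frac{57973}{18234}\right) = -943864 + \frac{5124516265}{1313632062} = - \frac{1239884888051303}{1313632062}$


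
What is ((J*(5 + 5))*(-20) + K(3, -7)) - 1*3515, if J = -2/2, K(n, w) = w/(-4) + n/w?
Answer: -92783/28 ≈ -3313.7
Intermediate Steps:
K(n, w) = -w/4 + n/w (K(n, w) = w*(-1/4) + n/w = -w/4 + n/w)
J = -1 (J = -2*1/2 = -1)
((J*(5 + 5))*(-20) + K(3, -7)) - 1*3515 = (-(5 + 5)*(-20) + (-1/4*(-7) + 3/(-7))) - 1*3515 = (-1*10*(-20) + (7/4 + 3*(-1/7))) - 3515 = (-10*(-20) + (7/4 - 3/7)) - 3515 = (200 + 37/28) - 3515 = 5637/28 - 3515 = -92783/28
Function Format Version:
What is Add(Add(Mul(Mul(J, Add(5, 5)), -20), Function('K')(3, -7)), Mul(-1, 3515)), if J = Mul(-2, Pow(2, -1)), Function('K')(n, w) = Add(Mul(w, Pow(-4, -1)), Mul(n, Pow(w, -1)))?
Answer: Rational(-92783, 28) ≈ -3313.7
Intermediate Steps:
Function('K')(n, w) = Add(Mul(Rational(-1, 4), w), Mul(n, Pow(w, -1))) (Function('K')(n, w) = Add(Mul(w, Rational(-1, 4)), Mul(n, Pow(w, -1))) = Add(Mul(Rational(-1, 4), w), Mul(n, Pow(w, -1))))
J = -1 (J = Mul(-2, Rational(1, 2)) = -1)
Add(Add(Mul(Mul(J, Add(5, 5)), -20), Function('K')(3, -7)), Mul(-1, 3515)) = Add(Add(Mul(Mul(-1, Add(5, 5)), -20), Add(Mul(Rational(-1, 4), -7), Mul(3, Pow(-7, -1)))), Mul(-1, 3515)) = Add(Add(Mul(Mul(-1, 10), -20), Add(Rational(7, 4), Mul(3, Rational(-1, 7)))), -3515) = Add(Add(Mul(-10, -20), Add(Rational(7, 4), Rational(-3, 7))), -3515) = Add(Add(200, Rational(37, 28)), -3515) = Add(Rational(5637, 28), -3515) = Rational(-92783, 28)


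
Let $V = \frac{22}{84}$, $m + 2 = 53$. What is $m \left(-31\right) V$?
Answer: $- \frac{5797}{14} \approx -414.07$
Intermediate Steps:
$m = 51$ ($m = -2 + 53 = 51$)
$V = \frac{11}{42}$ ($V = 22 \cdot \frac{1}{84} = \frac{11}{42} \approx 0.2619$)
$m \left(-31\right) V = 51 \left(-31\right) \frac{11}{42} = \left(-1581\right) \frac{11}{42} = - \frac{5797}{14}$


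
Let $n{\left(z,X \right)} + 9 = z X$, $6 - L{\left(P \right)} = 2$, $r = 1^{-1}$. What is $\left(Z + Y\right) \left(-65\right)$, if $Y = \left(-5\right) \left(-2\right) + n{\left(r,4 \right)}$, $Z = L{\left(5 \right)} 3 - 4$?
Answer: $-845$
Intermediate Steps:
$r = 1$
$L{\left(P \right)} = 4$ ($L{\left(P \right)} = 6 - 2 = 4$)
$n{\left(z,X \right)} = -9 + X z$ ($n{\left(z,X \right)} = -9 + z X = -9 + X z$)
$Z = 8$ ($Z = 4 \cdot 3 - 4 = 12 - 4 = 8$)
$Y = 5$ ($Y = \left(-5\right) \left(-2\right) + \left(-9 + 4 \cdot 1\right) = 10 + \left(-9 + 4\right) = 10 - 5 = 5$)
$\left(Z + Y\right) \left(-65\right) = \left(8 + 5\right) \left(-65\right) = 13 \left(-65\right) = -845$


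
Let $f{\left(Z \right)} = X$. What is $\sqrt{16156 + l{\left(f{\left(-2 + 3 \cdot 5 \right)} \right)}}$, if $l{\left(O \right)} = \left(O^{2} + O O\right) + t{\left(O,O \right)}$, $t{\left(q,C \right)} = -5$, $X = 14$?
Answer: $\sqrt{16543} \approx 128.62$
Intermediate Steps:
$f{\left(Z \right)} = 14$
$l{\left(O \right)} = -5 + 2 O^{2}$ ($l{\left(O \right)} = \left(O^{2} + O O\right) - 5 = \left(O^{2} + O^{2}\right) - 5 = 2 O^{2} - 5 = -5 + 2 O^{2}$)
$\sqrt{16156 + l{\left(f{\left(-2 + 3 \cdot 5 \right)} \right)}} = \sqrt{16156 - \left(5 - 2 \cdot 14^{2}\right)} = \sqrt{16156 + \left(-5 + 2 \cdot 196\right)} = \sqrt{16156 + \left(-5 + 392\right)} = \sqrt{16156 + 387} = \sqrt{16543}$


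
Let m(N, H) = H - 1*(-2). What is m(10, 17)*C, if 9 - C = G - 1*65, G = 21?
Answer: 1007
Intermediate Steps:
m(N, H) = 2 + H (m(N, H) = H + 2 = 2 + H)
C = 53 (C = 9 - (21 - 1*65) = 9 - (21 - 65) = 9 - 1*(-44) = 9 + 44 = 53)
m(10, 17)*C = (2 + 17)*53 = 19*53 = 1007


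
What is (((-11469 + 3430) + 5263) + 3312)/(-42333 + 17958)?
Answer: -536/24375 ≈ -0.021990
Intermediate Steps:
(((-11469 + 3430) + 5263) + 3312)/(-42333 + 17958) = ((-8039 + 5263) + 3312)/(-24375) = (-2776 + 3312)*(-1/24375) = 536*(-1/24375) = -536/24375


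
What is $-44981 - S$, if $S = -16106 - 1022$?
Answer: $-27853$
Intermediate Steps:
$S = -17128$ ($S = -16106 - 1022 = -17128$)
$-44981 - S = -44981 - -17128 = -44981 + 17128 = -27853$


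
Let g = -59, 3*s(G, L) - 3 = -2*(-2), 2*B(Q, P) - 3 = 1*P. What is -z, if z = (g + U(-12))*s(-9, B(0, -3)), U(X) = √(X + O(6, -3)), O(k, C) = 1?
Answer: 413/3 - 7*I*√11/3 ≈ 137.67 - 7.7388*I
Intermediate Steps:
B(Q, P) = 3/2 + P/2 (B(Q, P) = 3/2 + (1*P)/2 = 3/2 + P/2)
s(G, L) = 7/3 (s(G, L) = 1 + (-2*(-2))/3 = 1 + (⅓)*4 = 1 + 4/3 = 7/3)
U(X) = √(1 + X) (U(X) = √(X + 1) = √(1 + X))
z = -413/3 + 7*I*√11/3 (z = (-59 + √(1 - 12))*(7/3) = (-59 + √(-11))*(7/3) = (-59 + I*√11)*(7/3) = -413/3 + 7*I*√11/3 ≈ -137.67 + 7.7388*I)
-z = -(-413/3 + 7*I*√11/3) = 413/3 - 7*I*√11/3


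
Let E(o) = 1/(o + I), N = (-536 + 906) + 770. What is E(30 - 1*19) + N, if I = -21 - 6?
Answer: 18239/16 ≈ 1139.9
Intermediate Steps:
N = 1140 (N = 370 + 770 = 1140)
I = -27
E(o) = 1/(-27 + o) (E(o) = 1/(o - 27) = 1/(-27 + o))
E(30 - 1*19) + N = 1/(-27 + (30 - 1*19)) + 1140 = 1/(-27 + (30 - 19)) + 1140 = 1/(-27 + 11) + 1140 = 1/(-16) + 1140 = -1/16 + 1140 = 18239/16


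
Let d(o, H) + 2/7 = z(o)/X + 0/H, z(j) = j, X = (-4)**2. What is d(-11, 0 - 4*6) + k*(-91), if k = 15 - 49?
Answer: 346419/112 ≈ 3093.0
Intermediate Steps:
X = 16
d(o, H) = -2/7 + o/16 (d(o, H) = -2/7 + (o/16 + 0/H) = -2/7 + (o*(1/16) + 0) = -2/7 + (o/16 + 0) = -2/7 + o/16)
k = -34
d(-11, 0 - 4*6) + k*(-91) = (-2/7 + (1/16)*(-11)) - 34*(-91) = (-2/7 - 11/16) + 3094 = -109/112 + 3094 = 346419/112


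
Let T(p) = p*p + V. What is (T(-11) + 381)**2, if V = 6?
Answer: 258064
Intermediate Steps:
T(p) = 6 + p**2 (T(p) = p*p + 6 = p**2 + 6 = 6 + p**2)
(T(-11) + 381)**2 = ((6 + (-11)**2) + 381)**2 = ((6 + 121) + 381)**2 = (127 + 381)**2 = 508**2 = 258064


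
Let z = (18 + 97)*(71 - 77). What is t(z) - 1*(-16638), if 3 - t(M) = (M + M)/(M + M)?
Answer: 16640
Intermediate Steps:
z = -690 (z = 115*(-6) = -690)
t(M) = 2 (t(M) = 3 - (M + M)/(M + M) = 3 - 2*M/(2*M) = 3 - 2*M*1/(2*M) = 3 - 1*1 = 3 - 1 = 2)
t(z) - 1*(-16638) = 2 - 1*(-16638) = 2 + 16638 = 16640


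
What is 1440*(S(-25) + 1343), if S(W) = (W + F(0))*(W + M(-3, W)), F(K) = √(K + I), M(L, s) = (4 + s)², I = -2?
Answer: -13042080 + 599040*I*√2 ≈ -1.3042e+7 + 8.4717e+5*I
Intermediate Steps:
F(K) = √(-2 + K) (F(K) = √(K - 2) = √(-2 + K))
S(W) = (W + (4 + W)²)*(W + I*√2) (S(W) = (W + √(-2 + 0))*(W + (4 + W)²) = (W + √(-2))*(W + (4 + W)²) = (W + I*√2)*(W + (4 + W)²) = (W + (4 + W)²)*(W + I*√2))
1440*(S(-25) + 1343) = 1440*(((-25)² - 25*(4 - 25)² + I*(-25)*√2 + I*√2*(4 - 25)²) + 1343) = 1440*((625 - 25*(-21)² - 25*I*√2 + I*√2*(-21)²) + 1343) = 1440*((625 - 25*441 - 25*I*√2 + I*√2*441) + 1343) = 1440*((625 - 11025 - 25*I*√2 + 441*I*√2) + 1343) = 1440*((-10400 + 416*I*√2) + 1343) = 1440*(-9057 + 416*I*√2) = -13042080 + 599040*I*√2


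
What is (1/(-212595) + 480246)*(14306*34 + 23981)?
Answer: 10421847171812413/42519 ≈ 2.4511e+11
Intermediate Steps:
(1/(-212595) + 480246)*(14306*34 + 23981) = (-1/212595 + 480246)*(486404 + 23981) = (102097898369/212595)*510385 = 10421847171812413/42519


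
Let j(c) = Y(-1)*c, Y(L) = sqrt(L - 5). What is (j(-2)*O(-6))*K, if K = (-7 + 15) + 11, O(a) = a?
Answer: 228*I*sqrt(6) ≈ 558.48*I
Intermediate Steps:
Y(L) = sqrt(-5 + L)
j(c) = I*c*sqrt(6) (j(c) = sqrt(-5 - 1)*c = sqrt(-6)*c = (I*sqrt(6))*c = I*c*sqrt(6))
K = 19 (K = 8 + 11 = 19)
(j(-2)*O(-6))*K = ((I*(-2)*sqrt(6))*(-6))*19 = (-2*I*sqrt(6)*(-6))*19 = (12*I*sqrt(6))*19 = 228*I*sqrt(6)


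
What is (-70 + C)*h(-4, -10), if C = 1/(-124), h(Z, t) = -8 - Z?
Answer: 8681/31 ≈ 280.03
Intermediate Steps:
C = -1/124 ≈ -0.0080645
(-70 + C)*h(-4, -10) = (-70 - 1/124)*(-8 - 1*(-4)) = -8681*(-8 + 4)/124 = -8681/124*(-4) = 8681/31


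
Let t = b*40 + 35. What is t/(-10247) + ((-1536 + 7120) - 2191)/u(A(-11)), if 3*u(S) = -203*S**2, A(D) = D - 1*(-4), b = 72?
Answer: -4596542/3514721 ≈ -1.3078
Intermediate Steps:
t = 2915 (t = 72*40 + 35 = 2880 + 35 = 2915)
A(D) = 4 + D (A(D) = D + 4 = 4 + D)
u(S) = -203*S**2/3 (u(S) = (-203*S**2)/3 = -203*S**2/3)
t/(-10247) + ((-1536 + 7120) - 2191)/u(A(-11)) = 2915/(-10247) + ((-1536 + 7120) - 2191)/((-203*(4 - 11)**2/3)) = 2915*(-1/10247) + (5584 - 2191)/((-203/3*(-7)**2)) = -2915/10247 + 3393/((-203/3*49)) = -2915/10247 + 3393/(-9947/3) = -2915/10247 + 3393*(-3/9947) = -2915/10247 - 351/343 = -4596542/3514721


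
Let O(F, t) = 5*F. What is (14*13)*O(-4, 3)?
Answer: -3640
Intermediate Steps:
(14*13)*O(-4, 3) = (14*13)*(5*(-4)) = 182*(-20) = -3640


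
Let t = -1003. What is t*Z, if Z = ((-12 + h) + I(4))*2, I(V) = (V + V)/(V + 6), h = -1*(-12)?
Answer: -8024/5 ≈ -1604.8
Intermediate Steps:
h = 12
I(V) = 2*V/(6 + V) (I(V) = (2*V)/(6 + V) = 2*V/(6 + V))
Z = 8/5 (Z = ((-12 + 12) + 2*4/(6 + 4))*2 = (0 + 2*4/10)*2 = (0 + 2*4*(1/10))*2 = (0 + 4/5)*2 = (4/5)*2 = 8/5 ≈ 1.6000)
t*Z = -1003*8/5 = -8024/5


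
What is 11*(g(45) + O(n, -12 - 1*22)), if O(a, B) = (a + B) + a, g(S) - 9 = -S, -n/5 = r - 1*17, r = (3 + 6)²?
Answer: -7810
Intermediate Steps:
r = 81 (r = 9² = 81)
n = -320 (n = -5*(81 - 1*17) = -5*(81 - 17) = -5*64 = -320)
g(S) = 9 - S
O(a, B) = B + 2*a (O(a, B) = (B + a) + a = B + 2*a)
11*(g(45) + O(n, -12 - 1*22)) = 11*((9 - 1*45) + ((-12 - 1*22) + 2*(-320))) = 11*((9 - 45) + ((-12 - 22) - 640)) = 11*(-36 + (-34 - 640)) = 11*(-36 - 674) = 11*(-710) = -7810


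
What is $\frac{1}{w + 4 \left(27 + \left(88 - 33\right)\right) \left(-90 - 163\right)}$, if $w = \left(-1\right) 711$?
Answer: $- \frac{1}{83695} \approx -1.1948 \cdot 10^{-5}$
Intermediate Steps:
$w = -711$
$\frac{1}{w + 4 \left(27 + \left(88 - 33\right)\right) \left(-90 - 163\right)} = \frac{1}{-711 + 4 \left(27 + \left(88 - 33\right)\right) \left(-90 - 163\right)} = \frac{1}{-711 + 4 \left(27 + \left(88 - 33\right)\right) \left(-253\right)} = \frac{1}{-711 + 4 \left(27 + 55\right) \left(-253\right)} = \frac{1}{-711 + 4 \cdot 82 \left(-253\right)} = \frac{1}{-711 + 4 \left(-20746\right)} = \frac{1}{-711 - 82984} = \frac{1}{-83695} = - \frac{1}{83695}$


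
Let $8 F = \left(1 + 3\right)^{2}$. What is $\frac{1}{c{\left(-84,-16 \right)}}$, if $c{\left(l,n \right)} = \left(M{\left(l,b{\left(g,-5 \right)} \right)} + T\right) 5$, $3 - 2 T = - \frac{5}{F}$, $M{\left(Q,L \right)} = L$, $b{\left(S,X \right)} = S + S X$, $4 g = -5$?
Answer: $\frac{4}{155} \approx 0.025806$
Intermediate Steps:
$g = - \frac{5}{4}$ ($g = \frac{1}{4} \left(-5\right) = - \frac{5}{4} \approx -1.25$)
$F = 2$ ($F = \frac{\left(1 + 3\right)^{2}}{8} = \frac{4^{2}}{8} = \frac{1}{8} \cdot 16 = 2$)
$T = \frac{11}{4}$ ($T = \frac{3}{2} - \frac{\left(-5\right) \frac{1}{2}}{2} = \frac{3}{2} - - \frac{5}{4} = \frac{3}{2} + \frac{5}{4} = \frac{11}{4} \approx 2.75$)
$c{\left(l,n \right)} = \frac{155}{4}$ ($c{\left(l,n \right)} = \left(- \frac{5 \left(1 - 5\right)}{4} + \frac{11}{4}\right) 5 = \left(\left(- \frac{5}{4}\right) \left(-4\right) + \frac{11}{4}\right) 5 = \left(5 + \frac{11}{4}\right) 5 = \frac{31}{4} \cdot 5 = \frac{155}{4}$)
$\frac{1}{c{\left(-84,-16 \right)}} = \frac{1}{\frac{155}{4}} = \frac{4}{155}$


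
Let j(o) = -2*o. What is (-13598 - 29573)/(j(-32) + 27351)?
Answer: -43171/27415 ≈ -1.5747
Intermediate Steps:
(-13598 - 29573)/(j(-32) + 27351) = (-13598 - 29573)/(-2*(-32) + 27351) = -43171/(64 + 27351) = -43171/27415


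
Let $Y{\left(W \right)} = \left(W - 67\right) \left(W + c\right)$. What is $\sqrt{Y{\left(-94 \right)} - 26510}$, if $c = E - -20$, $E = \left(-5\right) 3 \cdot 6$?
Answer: $i \sqrt{106} \approx 10.296 i$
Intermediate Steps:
$E = -90$ ($E = \left(-15\right) 6 = -90$)
$c = -70$ ($c = -90 - -20 = -90 + 20 = -70$)
$Y{\left(W \right)} = \left(-70 + W\right) \left(-67 + W\right)$ ($Y{\left(W \right)} = \left(W - 67\right) \left(W - 70\right) = \left(-67 + W\right) \left(-70 + W\right) = \left(-70 + W\right) \left(-67 + W\right)$)
$\sqrt{Y{\left(-94 \right)} - 26510} = \sqrt{\left(4690 + \left(-94\right)^{2} - -12878\right) - 26510} = \sqrt{\left(4690 + 8836 + 12878\right) - 26510} = \sqrt{26404 - 26510} = \sqrt{-106} = i \sqrt{106}$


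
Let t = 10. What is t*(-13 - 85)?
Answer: -980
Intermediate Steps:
t*(-13 - 85) = 10*(-13 - 85) = 10*(-98) = -980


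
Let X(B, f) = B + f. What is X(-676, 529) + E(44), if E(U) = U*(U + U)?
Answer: 3725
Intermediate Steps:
E(U) = 2*U² (E(U) = U*(2*U) = 2*U²)
X(-676, 529) + E(44) = (-676 + 529) + 2*44² = -147 + 2*1936 = -147 + 3872 = 3725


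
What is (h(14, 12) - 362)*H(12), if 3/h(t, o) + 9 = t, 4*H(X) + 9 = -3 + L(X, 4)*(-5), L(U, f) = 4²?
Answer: 41561/5 ≈ 8312.2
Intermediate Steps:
L(U, f) = 16
H(X) = -23 (H(X) = -9/4 + (-3 + 16*(-5))/4 = -9/4 + (-3 - 80)/4 = -9/4 + (¼)*(-83) = -9/4 - 83/4 = -23)
h(t, o) = 3/(-9 + t)
(h(14, 12) - 362)*H(12) = (3/(-9 + 14) - 362)*(-23) = (3/5 - 362)*(-23) = (3*(⅕) - 362)*(-23) = (⅗ - 362)*(-23) = -1807/5*(-23) = 41561/5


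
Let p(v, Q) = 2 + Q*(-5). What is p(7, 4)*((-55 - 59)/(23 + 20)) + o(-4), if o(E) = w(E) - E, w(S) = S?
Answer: 2052/43 ≈ 47.721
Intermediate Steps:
p(v, Q) = 2 - 5*Q
o(E) = 0 (o(E) = E - E = 0)
p(7, 4)*((-55 - 59)/(23 + 20)) + o(-4) = (2 - 5*4)*((-55 - 59)/(23 + 20)) + 0 = (2 - 20)*(-114/43) + 0 = -(-2052)/43 + 0 = -18*(-114/43) + 0 = 2052/43 + 0 = 2052/43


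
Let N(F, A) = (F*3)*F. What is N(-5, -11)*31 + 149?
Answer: 2474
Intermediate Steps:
N(F, A) = 3*F² (N(F, A) = (3*F)*F = 3*F²)
N(-5, -11)*31 + 149 = (3*(-5)²)*31 + 149 = (3*25)*31 + 149 = 75*31 + 149 = 2325 + 149 = 2474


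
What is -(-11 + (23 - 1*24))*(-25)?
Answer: -300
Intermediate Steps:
-(-11 + (23 - 1*24))*(-25) = -(-11 + (23 - 24))*(-25) = -(-11 - 1)*(-25) = -(-12)*(-25) = -1*300 = -300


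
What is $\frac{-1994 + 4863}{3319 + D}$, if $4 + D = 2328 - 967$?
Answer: $\frac{2869}{4676} \approx 0.61356$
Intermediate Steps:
$D = 1357$ ($D = -4 + \left(2328 - 967\right) = -4 + 1361 = 1357$)
$\frac{-1994 + 4863}{3319 + D} = \frac{-1994 + 4863}{3319 + 1357} = \frac{2869}{4676}$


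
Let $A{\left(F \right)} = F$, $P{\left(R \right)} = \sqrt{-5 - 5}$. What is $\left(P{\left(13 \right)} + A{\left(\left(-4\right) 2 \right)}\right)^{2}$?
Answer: $\left(8 - i \sqrt{10}\right)^{2} \approx 54.0 - 50.596 i$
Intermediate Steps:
$P{\left(R \right)} = i \sqrt{10}$ ($P{\left(R \right)} = \sqrt{-10} = i \sqrt{10}$)
$\left(P{\left(13 \right)} + A{\left(\left(-4\right) 2 \right)}\right)^{2} = \left(i \sqrt{10} - 8\right)^{2} = \left(-8 + i \sqrt{10}\right)^{2}$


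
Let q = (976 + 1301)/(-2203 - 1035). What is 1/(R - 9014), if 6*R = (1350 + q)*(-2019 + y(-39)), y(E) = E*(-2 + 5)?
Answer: -1619/792279760 ≈ -2.0435e-6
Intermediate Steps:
y(E) = 3*E (y(E) = E*3 = 3*E)
q = -2277/3238 (q = 2277/(-3238) = 2277*(-1/3238) = -2277/3238 ≈ -0.70321)
R = -777686094/1619 (R = ((1350 - 2277/3238)*(-2019 + 3*(-39)))/6 = (4369023*(-2019 - 117)/3238)/6 = ((4369023/3238)*(-2136))/6 = (1/6)*(-4666116564/1619) = -777686094/1619 ≈ -4.8035e+5)
1/(R - 9014) = 1/(-777686094/1619 - 9014) = 1/(-792279760/1619) = -1619/792279760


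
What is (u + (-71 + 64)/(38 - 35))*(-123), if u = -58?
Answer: 7421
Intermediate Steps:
(u + (-71 + 64)/(38 - 35))*(-123) = (-58 + (-71 + 64)/(38 - 35))*(-123) = (-58 - 7/3)*(-123) = -181/3*(-123) = 7421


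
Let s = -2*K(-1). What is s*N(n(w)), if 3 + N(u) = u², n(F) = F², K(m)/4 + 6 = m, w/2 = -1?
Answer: 728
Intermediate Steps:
w = -2 (w = 2*(-1) = -2)
K(m) = -24 + 4*m
s = 56 (s = -2*(-24 + 4*(-1)) = -2*(-24 - 4) = -2*(-28) = 56)
N(u) = -3 + u²
s*N(n(w)) = 56*(-3 + ((-2)²)²) = 56*(-3 + 4²) = 56*(-3 + 16) = 56*13 = 728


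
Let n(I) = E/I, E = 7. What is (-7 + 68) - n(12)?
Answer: 725/12 ≈ 60.417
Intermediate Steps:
n(I) = 7/I
(-7 + 68) - n(12) = (-7 + 68) - 7/12 = 61 - 7/12 = 725/12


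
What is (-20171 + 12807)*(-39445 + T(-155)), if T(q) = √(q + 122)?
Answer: 290472980 - 7364*I*√33 ≈ 2.9047e+8 - 42303.0*I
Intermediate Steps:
T(q) = √(122 + q)
(-20171 + 12807)*(-39445 + T(-155)) = (-20171 + 12807)*(-39445 + √(122 - 155)) = -7364*(-39445 + √(-33)) = -7364*(-39445 + I*√33) = 290472980 - 7364*I*√33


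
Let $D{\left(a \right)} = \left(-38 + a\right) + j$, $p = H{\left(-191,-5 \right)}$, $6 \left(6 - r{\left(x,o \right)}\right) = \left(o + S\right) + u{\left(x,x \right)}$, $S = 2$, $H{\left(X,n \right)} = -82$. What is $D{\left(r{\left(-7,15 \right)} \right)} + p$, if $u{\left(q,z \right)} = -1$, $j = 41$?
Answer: $- \frac{227}{3} \approx -75.667$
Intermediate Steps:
$r{\left(x,o \right)} = \frac{35}{6} - \frac{o}{6}$ ($r{\left(x,o \right)} = 6 - \frac{\left(o + 2\right) - 1}{6} = 6 - \frac{\left(2 + o\right) - 1}{6} = 6 - \frac{1 + o}{6} = 6 - \left(\frac{1}{6} + \frac{o}{6}\right) = \frac{35}{6} - \frac{o}{6}$)
$p = -82$
$D{\left(a \right)} = 3 + a$ ($D{\left(a \right)} = \left(-38 + a\right) + 41 = 3 + a$)
$D{\left(r{\left(-7,15 \right)} \right)} + p = \left(3 + \left(\frac{35}{6} - \frac{5}{2}\right)\right) - 82 = \left(3 + \frac{10}{3}\right) - 82 = \frac{19}{3} - 82 = - \frac{227}{3}$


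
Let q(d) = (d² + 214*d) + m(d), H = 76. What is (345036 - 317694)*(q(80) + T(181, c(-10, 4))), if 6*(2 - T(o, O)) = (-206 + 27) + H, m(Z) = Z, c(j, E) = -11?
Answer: 645795255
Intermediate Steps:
T(o, O) = 115/6 (T(o, O) = 2 - ((-206 + 27) + 76)/6 = 2 - (-179 + 76)/6 = 2 - ⅙*(-103) = 2 + 103/6 = 115/6)
q(d) = d² + 215*d (q(d) = (d² + 214*d) + d = d² + 215*d)
(345036 - 317694)*(q(80) + T(181, c(-10, 4))) = (345036 - 317694)*(80*(215 + 80) + 115/6) = 27342*(80*295 + 115/6) = 27342*(23600 + 115/6) = 27342*(141715/6) = 645795255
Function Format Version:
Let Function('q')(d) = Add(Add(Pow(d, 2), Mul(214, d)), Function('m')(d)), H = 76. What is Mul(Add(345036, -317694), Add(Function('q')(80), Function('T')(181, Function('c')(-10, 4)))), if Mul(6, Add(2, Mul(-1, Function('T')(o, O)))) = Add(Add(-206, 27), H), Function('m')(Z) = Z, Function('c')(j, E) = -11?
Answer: 645795255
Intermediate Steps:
Function('T')(o, O) = Rational(115, 6) (Function('T')(o, O) = Add(2, Mul(Rational(-1, 6), Add(Add(-206, 27), 76))) = Add(2, Mul(Rational(-1, 6), Add(-179, 76))) = Add(2, Mul(Rational(-1, 6), -103)) = Add(2, Rational(103, 6)) = Rational(115, 6))
Function('q')(d) = Add(Pow(d, 2), Mul(215, d)) (Function('q')(d) = Add(Add(Pow(d, 2), Mul(214, d)), d) = Add(Pow(d, 2), Mul(215, d)))
Mul(Add(345036, -317694), Add(Function('q')(80), Function('T')(181, Function('c')(-10, 4)))) = Mul(Add(345036, -317694), Add(Mul(80, Add(215, 80)), Rational(115, 6))) = Mul(27342, Add(Mul(80, 295), Rational(115, 6))) = Mul(27342, Add(23600, Rational(115, 6))) = Mul(27342, Rational(141715, 6)) = 645795255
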